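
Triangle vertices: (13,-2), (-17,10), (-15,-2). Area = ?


13*(10+ 2) = 156
-17*(-2+ 2) = 0
-15*(-2-10) = 180
sum = 336
Area = |336|/2 = 168.0000

168.0000 sq units


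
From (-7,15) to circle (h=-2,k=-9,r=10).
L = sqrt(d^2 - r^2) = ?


d = sqrt((-7+ 2)^2 + (15+ 9)^2) = sqrt(25+576) = 24.5153
L = sqrt(601.0000 - 100) = sqrt(501.0000) = 22.3830

22.3830


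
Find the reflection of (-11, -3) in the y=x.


Reflection rule for y=x: (y, x)
(-11, -3) -> (-3, -11)

(-3, -11)


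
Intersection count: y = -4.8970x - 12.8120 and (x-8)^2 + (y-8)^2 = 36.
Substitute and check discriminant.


Substitute y = -4.8970x - 12.8120: (x-8)^2 + (-4.8970x- 12.8120-8)^2 = 36
Expand to Ax^2 + Bx + C = 0, where b-k = -20.812
A = 1+m^2 = 24.980609
B = 2(m(b-k) - h) = 2(-4.8970*(-20.812) - 8) = 187.832728
C = h^2 + (b-k)^2 - r^2 = 64 + 433.139344 - 36 = 461.139344
disc = B^2-4AC = 35281.1337 - 46078.1666 = -10797.0329
disc < 0

0 intersection points


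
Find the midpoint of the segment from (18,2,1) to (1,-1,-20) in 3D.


Mx = (18+1)/2 = 9.5000
My = (2- 1)/2 = 0.5000
Mz = (1- 20)/2 = -9.5000

M = (9.5000, 0.5000, -9.5000)


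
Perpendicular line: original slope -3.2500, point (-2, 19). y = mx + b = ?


Perpendicular slope = -1/m1 = -1/(-3.2500) = 0.3077
b2 = y0 - m2*x0 = 19 - 2/(-3.2500) = 19 + 0.6154 = 19.6154

y = 0.3077x + 19.6154


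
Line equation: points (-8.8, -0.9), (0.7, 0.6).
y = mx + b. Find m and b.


m = (1.5)/(9.5) = 0.1579
b = y1 - m*x1 = -0.9 - (1.5*(-8.8))/(9.5) = -0.9 + 1.3895 = 0.4895

y = 0.1579x + 0.4895


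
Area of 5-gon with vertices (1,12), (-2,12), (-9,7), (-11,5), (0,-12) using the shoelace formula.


sum(xi*y_{i+1}) = 1*12 - 2*7 - 9*5 - 11*(-12) + 0*12 = 85
sum(yi*x_{i+1}) = 12*(-2) + 12*(-9) + 7*(-11) + 5*0 - 12*1 = -221
Area = |85 + 221|/2 = 306/2 = 153.0000

153.0000 sq units


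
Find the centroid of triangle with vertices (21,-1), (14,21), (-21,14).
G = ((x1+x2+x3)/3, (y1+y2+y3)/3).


Gx = (21+14- 21)/3 = 14/3 = 4.6667
Gy = (-1+21+14)/3 = 34/3 = 11.3333

G = (4.6667, 11.3333)


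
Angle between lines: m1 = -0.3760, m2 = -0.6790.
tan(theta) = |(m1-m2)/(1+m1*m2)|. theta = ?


m1-m2 = 0.303
1+m1*m2 = 1.255304
tan(theta) = |0.303/1.255304| = 0.241376
theta = arctan(|0.303/1.255304|) = 13.5702 degrees (acute angle)

13.5702 degrees


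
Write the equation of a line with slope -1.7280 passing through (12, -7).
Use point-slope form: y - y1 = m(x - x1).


y + 7 = -1.7280(x - 12)
y = -1.7280x - 7 + 1.7280*12
y = -1.7280x + 13.7360

y = -1.7280x + 13.7360


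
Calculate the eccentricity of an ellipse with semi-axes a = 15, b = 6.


c = sqrt(225-36) = sqrt(189) = 13.7477
e = c/a = sqrt(189)/15 = 0.9165

e = 0.9165


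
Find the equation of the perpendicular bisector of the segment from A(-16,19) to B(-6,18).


Midpoint = (-11, 18.5)
Slope of AB = dy/dx = -1/10 = -0.1000
Perp slope = -dx/dy = 10/1 = 10.0000
b = My - (perp slope)*Mx = 18.5 + (10*(-11))/(-1) = 18.5 + 110.0000 = 128.5000

y = 10.0000x + 128.5000


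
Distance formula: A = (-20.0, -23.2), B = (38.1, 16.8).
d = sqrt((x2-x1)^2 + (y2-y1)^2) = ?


dx = 38.1 + 20.0 = 58.1
dy = 16.8 + 23.2 = 40.0
d = sqrt(3375.61 + 1600.0) = sqrt(4975.61) = 70.5380

70.5380


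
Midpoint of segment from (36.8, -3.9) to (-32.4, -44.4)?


Mx = (36.8 - 32.4)/2 = 4.4/2 = 2.2000
My = (-3.9 - 44.4)/2 = -48.3/2 = -24.1500

(2.2000, -24.1500)


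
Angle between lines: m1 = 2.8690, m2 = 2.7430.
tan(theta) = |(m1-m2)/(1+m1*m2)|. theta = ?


m1-m2 = 0.126
1+m1*m2 = 8.869667
tan(theta) = |0.126/8.869667| = 0.014206
theta = arctan(|0.126/8.869667|) = 0.8139 degrees (acute angle)

0.8139 degrees


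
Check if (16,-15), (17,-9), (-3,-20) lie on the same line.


16*(-9+ 20) + 17*(-20+ 15) - 3*(-15+ 9)
= 176 - 85 + 18 = 109

No, not collinear (determinant = 109)


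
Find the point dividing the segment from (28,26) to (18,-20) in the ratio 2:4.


Px = (2*18 + 4*28)/6 = 148/6 = 24.6667
Py = (2*(-20) + 4*26)/6 = 64/6 = 10.6667

P = (24.6667, 10.6667)


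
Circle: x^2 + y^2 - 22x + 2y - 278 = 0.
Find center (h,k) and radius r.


h = -D/2 = 22/2 = 11
k = -E/2 = -2/2 = -1
r^2 = h^2 + k^2 - F = 121 + 1 + 278 = 400
r = 20

Center (11, -1), radius = 20


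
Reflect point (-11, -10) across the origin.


Reflection rule for origin: (-x, -y)
(-11, -10) -> (11, 10)

(11, 10)


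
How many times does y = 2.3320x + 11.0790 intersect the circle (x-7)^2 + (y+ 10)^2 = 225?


Substitute y = 2.3320x + 11.0790: (x-7)^2 + (2.3320x+11.0790+ 10)^2 = 225
Expand to Ax^2 + Bx + C = 0, where b-k = 21.079
A = 1+m^2 = 6.438224
B = 2(m(b-k) - h) = 2(2.3320*21.079 - 7) = 84.312456
C = h^2 + (b-k)^2 - r^2 = 49 + 444.324241 - 225 = 268.324241
disc = B^2-4AC = 7108.5902 - 6910.1263 = 198.4639
disc > 0

2 intersection points


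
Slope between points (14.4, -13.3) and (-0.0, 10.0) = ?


dy = 10.0 + 13.3 = 23.3
dx = -0.0 - 14.4 = -14.4
m = 23.3/(-14.4) = -1.6181

m = -1.6181


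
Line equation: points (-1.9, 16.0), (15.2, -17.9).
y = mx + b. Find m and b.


m = (-33.9)/(17.1) = -1.9825
b = y1 - m*x1 = 16.0 - (-33.9*(-1.9))/(17.1) = 16.0 - 3.7667 = 12.2333

y = -1.9825x + 12.2333


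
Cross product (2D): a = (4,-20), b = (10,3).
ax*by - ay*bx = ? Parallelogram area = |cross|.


cross = 4*3 + 20*10 = 12 + 200 = 212
Parallelogram area = |212| = 212

cross = 212, parallelogram area = 212


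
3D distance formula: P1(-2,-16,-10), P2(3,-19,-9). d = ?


dx=5, dy=-3, dz=1
d = sqrt(25+9+1) = sqrt(35) = 5.9161

5.9161


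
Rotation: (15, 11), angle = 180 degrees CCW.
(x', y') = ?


cos(180) = -1, sin(180) = 0
x' = 15*(-1) - 11*0 = -15
y' = 15*0 + 11*(-1) = -11

(-15, -11)


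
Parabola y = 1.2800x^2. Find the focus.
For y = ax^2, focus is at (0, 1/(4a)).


a = 1.2800
4a = 5.1200
focus = (0, 1/5.1200) = (0, 0.1953)

Focus = (0, 0.1953)


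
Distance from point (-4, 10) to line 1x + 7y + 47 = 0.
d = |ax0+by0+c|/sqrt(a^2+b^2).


|1*(-4) + 7*10 + 47| = |113| = 113
sqrt(1 + 49) = sqrt(50) = 7.0711
d = 113/sqrt(50) = 15.9806

15.9806


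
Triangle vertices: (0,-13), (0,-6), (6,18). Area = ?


0*(-6-18) = 0
0*(18+ 13) = 0
6*(-13+ 6) = -42
sum = -42
Area = |-42|/2 = 21.0000

21.0000 sq units


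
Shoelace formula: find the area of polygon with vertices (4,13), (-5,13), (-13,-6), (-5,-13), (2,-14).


sum(xi*y_{i+1}) = 4*13 - 5*(-6) - 13*(-13) - 5*(-14) + 2*13 = 347
sum(yi*x_{i+1}) = 13*(-5) + 13*(-13) - 6*(-5) - 13*2 - 14*4 = -286
Area = |347 + 286|/2 = 633/2 = 316.5000

316.5000 sq units


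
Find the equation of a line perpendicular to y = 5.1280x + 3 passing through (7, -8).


Perpendicular slope = -1/m1 = -1/5.1280 = -0.1950
b2 = y0 - m2*x0 = -8 + 7/5.1280 = -8 + 1.3651 = -6.6349

y = -0.1950x - 6.6349


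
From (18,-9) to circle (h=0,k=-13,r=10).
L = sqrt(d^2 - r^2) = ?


d = sqrt((18-0)^2 + (-9+ 13)^2) = sqrt(324+16) = 18.4391
L = sqrt(340.0000 - 100) = sqrt(240.0000) = 15.4919

15.4919


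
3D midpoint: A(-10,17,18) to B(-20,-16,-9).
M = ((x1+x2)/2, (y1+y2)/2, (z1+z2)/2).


Mx = (-10- 20)/2 = -15.0000
My = (17- 16)/2 = 0.5000
Mz = (18- 9)/2 = 4.5000

M = (-15.0000, 0.5000, 4.5000)


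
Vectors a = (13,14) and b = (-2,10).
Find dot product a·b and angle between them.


a·b = 13*(-2) + 14*10 = -26 + 140 = 114
|a| = sqrt(169+196) = 19.1050
|b| = sqrt(4+100) = 10.1980
cos(theta) = 114/(sqrt(365)*sqrt(104)) = 114/sqrt(37960) = 0.585116
theta = arccos(114/sqrt(37960)) = 54.1888 degrees

a·b = 114, theta = 54.1888 deg


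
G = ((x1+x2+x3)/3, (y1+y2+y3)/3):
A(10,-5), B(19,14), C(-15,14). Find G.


Gx = (10+19- 15)/3 = 14/3 = 4.6667
Gy = (-5+14+14)/3 = 23/3 = 7.6667

G = (4.6667, 7.6667)


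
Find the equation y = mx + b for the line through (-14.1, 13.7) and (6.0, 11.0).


m = (-2.7)/(20.1) = -0.1343
b = y1 - m*x1 = 13.7 - (-2.7*(-14.1))/(20.1) = 13.7 - 1.8940 = 11.8060

y = -0.1343x + 11.8060


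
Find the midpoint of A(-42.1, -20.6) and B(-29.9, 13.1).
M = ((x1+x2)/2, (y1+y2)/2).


Mx = (-42.1 - 29.9)/2 = -72.0/2 = -36.0000
My = (-20.6 + 13.1)/2 = -7.5/2 = -3.7500

(-36.0000, -3.7500)


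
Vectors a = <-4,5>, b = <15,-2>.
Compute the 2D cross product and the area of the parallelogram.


cross = -4*(-2) - 5*15 = 8 - 75 = -67
Parallelogram area = |-67| = 67

cross = -67, parallelogram area = 67


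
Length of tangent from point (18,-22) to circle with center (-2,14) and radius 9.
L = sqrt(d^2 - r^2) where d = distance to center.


d = sqrt((18+ 2)^2 + (-22-14)^2) = sqrt(400+1296) = 41.1825
L = sqrt(1696.0000 - 81) = sqrt(1615.0000) = 40.1871

40.1871


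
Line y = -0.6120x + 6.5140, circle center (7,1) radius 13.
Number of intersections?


Substitute y = -0.6120x + 6.5140: (x-7)^2 + (-0.6120x+6.5140-1)^2 = 169
Expand to Ax^2 + Bx + C = 0, where b-k = 5.514
A = 1+m^2 = 1.374544
B = 2(m(b-k) - h) = 2(-0.6120*5.514 - 7) = -20.749136
C = h^2 + (b-k)^2 - r^2 = 49 + 30.404196 - 169 = -89.595804
disc = B^2-4AC = 430.5266 + 492.6135 = 923.1401
disc > 0

2 intersection points


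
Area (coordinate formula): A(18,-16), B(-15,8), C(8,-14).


18*(8+ 14) = 396
-15*(-14+ 16) = -30
8*(-16-8) = -192
sum = 174
Area = |174|/2 = 87.0000

87.0000 sq units


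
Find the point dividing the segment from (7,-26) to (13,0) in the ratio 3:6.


Px = (3*13 + 6*7)/9 = 81/9 = 9.0000
Py = (3*0 + 6*(-26))/9 = -156/9 = -17.3333

P = (9.0000, -17.3333)


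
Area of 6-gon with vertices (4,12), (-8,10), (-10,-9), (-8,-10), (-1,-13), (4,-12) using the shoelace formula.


sum(xi*y_{i+1}) = 4*10 - 8*(-9) - 10*(-10) - 8*(-13) - 1*(-12) + 4*12 = 376
sum(yi*x_{i+1}) = 12*(-8) + 10*(-10) - 9*(-8) - 10*(-1) - 13*4 - 12*4 = -214
Area = |376 + 214|/2 = 590/2 = 295.0000

295.0000 sq units


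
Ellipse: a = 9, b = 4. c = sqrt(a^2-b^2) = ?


c^2 = 9^2 - 4^2 = 81 - 16 = 65
c = sqrt(65) = 8.0623

c = 8.0623


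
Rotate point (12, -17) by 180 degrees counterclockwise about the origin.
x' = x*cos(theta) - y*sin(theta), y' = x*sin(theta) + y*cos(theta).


cos(180) = -1, sin(180) = 0
x' = 12*(-1) + 17*0 = -12
y' = 12*0 - 17*(-1) = 17

(-12, 17)


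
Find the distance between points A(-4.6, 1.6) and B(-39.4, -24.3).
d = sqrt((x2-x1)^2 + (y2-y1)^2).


dx = -39.4 + 4.6 = -34.8
dy = -24.3 - 1.6 = -25.9
d = sqrt(1211.04 + 670.81) = sqrt(1881.85) = 43.3803

43.3803


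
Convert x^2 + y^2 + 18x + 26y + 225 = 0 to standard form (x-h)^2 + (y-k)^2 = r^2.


h = -D/2 = -18/2 = -9
k = -E/2 = -26/2 = -13
r^2 = h^2 + k^2 - F = 81 + 169 - 225 = 25
r = 5

Center (-9, -13), radius = 5


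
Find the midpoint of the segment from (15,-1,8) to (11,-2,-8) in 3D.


Mx = (15+11)/2 = 13.0000
My = (-1- 2)/2 = -1.5000
Mz = (8- 8)/2 = 0

M = (13.0000, -1.5000, 0)


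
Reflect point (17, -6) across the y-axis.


Reflection rule for y-axis: (-x, y)
(17, -6) -> (-17, -6)

(-17, -6)


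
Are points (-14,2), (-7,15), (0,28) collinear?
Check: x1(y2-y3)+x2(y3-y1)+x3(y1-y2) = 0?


-14*(15-28) - 7*(28-2) + 0*(2-15)
= 182 - 182 + 0 = 0

Yes, collinear (determinant = 0)


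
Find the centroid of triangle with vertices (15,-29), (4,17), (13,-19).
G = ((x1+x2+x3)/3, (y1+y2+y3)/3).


Gx = (15+4+13)/3 = 32/3 = 10.6667
Gy = (-29+17- 19)/3 = -31/3 = -10.3333

G = (10.6667, -10.3333)


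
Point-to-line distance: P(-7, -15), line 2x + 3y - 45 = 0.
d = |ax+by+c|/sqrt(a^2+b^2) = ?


|2*(-7) + 3*(-15) - 45| = |-104| = 104
sqrt(4 + 9) = sqrt(13) = 3.6056
d = 104/sqrt(13) = 28.8444

28.8444


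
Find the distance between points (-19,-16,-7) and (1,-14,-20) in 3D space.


dx=20, dy=2, dz=-13
d = sqrt(400+4+169) = sqrt(573) = 23.9374

23.9374


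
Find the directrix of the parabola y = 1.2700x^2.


a = 1.2700
1/(4a) = 0.1969
directrix: y = -0.1969 = -0.1969

y = -0.1969


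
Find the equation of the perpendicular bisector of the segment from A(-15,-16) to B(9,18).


Midpoint = (-3, 1)
Slope of AB = dy/dx = 34/24 = 1.4167
Perp slope = -dx/dy = -24/34 = -0.7059
b = My - (perp slope)*Mx = 1 + (24*(-3))/34 = 1 - 2.1176 = -1.1176

y = -0.7059x - 1.1176


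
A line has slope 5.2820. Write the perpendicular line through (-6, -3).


Perpendicular slope = -1/m1 = -1/5.2820 = -0.1893
b2 = y0 - m2*x0 = -3 - 6/5.2820 = -3 - 1.1359 = -4.1359

y = -0.1893x - 4.1359


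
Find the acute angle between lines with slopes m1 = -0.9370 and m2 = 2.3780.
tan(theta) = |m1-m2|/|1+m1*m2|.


m1-m2 = -3.315
1+m1*m2 = -1.228186
tan(theta) = |-3.315/(-1.228186)| = 2.699103
theta = arctan(|-3.315/(-1.228186)|) = 69.6707 degrees (acute angle)

69.6707 degrees


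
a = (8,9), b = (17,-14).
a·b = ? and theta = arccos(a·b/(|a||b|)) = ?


a·b = 8*17 + 9*(-14) = 136 - 126 = 10
|a| = sqrt(64+81) = 12.0416
|b| = sqrt(289+196) = 22.0227
cos(theta) = 10/(sqrt(145)*sqrt(485)) = 10/sqrt(70325) = 0.037709
theta = arccos(10/sqrt(70325)) = 87.8389 degrees

a·b = 10, theta = 87.8389 deg


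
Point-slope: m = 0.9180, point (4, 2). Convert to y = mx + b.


y - 2 = 0.9180(x - 4)
y = 0.9180x + 2 - 0.9180*4
y = 0.9180x - 1.6720

y = 0.9180x - 1.6720


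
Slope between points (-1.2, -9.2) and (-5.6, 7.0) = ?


dy = 7.0 + 9.2 = 16.2
dx = -5.6 + 1.2 = -4.4
m = 16.2/(-4.4) = -3.6818

m = -3.6818


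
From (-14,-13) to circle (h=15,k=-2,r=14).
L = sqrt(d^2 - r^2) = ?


d = sqrt((-14-15)^2 + (-13+ 2)^2) = sqrt(841+121) = 31.0161
L = sqrt(962.0000 - 196) = sqrt(766.0000) = 27.6767

27.6767


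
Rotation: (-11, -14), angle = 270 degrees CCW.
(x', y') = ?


cos(270) = 0, sin(270) = -1
x' = -11*0 + 14*(-1) = -14
y' = -11*(-1) - 14*0 = 11

(-14, 11)


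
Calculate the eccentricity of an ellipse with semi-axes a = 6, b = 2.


c = sqrt(36-4) = sqrt(32) = 5.6569
e = c/a = sqrt(32)/6 = 0.9428

e = 0.9428


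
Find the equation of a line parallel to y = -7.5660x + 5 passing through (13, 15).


Parallel lines have equal slopes.
m2 = -7.5660
b2 = 15 + 7.5660*13 = 113.3580

y = -7.5660x + 113.3580


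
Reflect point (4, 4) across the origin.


Reflection rule for origin: (-x, -y)
(4, 4) -> (-4, -4)

(-4, -4)


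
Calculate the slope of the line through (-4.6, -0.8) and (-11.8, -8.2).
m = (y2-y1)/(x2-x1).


dy = -8.2 + 0.8 = -7.4
dx = -11.8 + 4.6 = -7.2
m = -7.4/(-7.2) = 1.0278

m = 1.0278


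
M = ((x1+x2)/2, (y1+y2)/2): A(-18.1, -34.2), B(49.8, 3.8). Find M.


Mx = (-18.1 + 49.8)/2 = 31.7/2 = 15.8500
My = (-34.2 + 3.8)/2 = -30.4/2 = -15.2000

(15.8500, -15.2000)


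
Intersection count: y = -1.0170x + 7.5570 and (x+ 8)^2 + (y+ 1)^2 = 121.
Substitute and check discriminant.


Substitute y = -1.0170x + 7.5570: (x+ 8)^2 + (-1.0170x+7.5570+ 1)^2 = 121
Expand to Ax^2 + Bx + C = 0, where b-k = 8.557
A = 1+m^2 = 2.034289
B = 2(m(b-k) - h) = 2(-1.0170*8.557 + 8) = -1.404938
C = h^2 + (b-k)^2 - r^2 = 64 + 73.222249 - 121 = 16.222249
disc = B^2-4AC = 1.9739 - 132.0030 = -130.0291
disc < 0

0 intersection points


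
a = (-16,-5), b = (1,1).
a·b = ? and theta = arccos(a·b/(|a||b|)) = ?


a·b = -16*1 - 5*1 = -16 - 5 = -21
|a| = sqrt(256+25) = 16.7631
|b| = sqrt(1+1) = 1.4142
cos(theta) = -21/(sqrt(281)*sqrt(2)) = -21/sqrt(562) = -0.885832
theta = arccos(-21/sqrt(562)) = 152.3540 degrees

a·b = -21, theta = 152.3540 deg


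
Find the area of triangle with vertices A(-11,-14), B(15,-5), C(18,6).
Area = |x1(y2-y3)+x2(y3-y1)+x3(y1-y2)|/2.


-11*(-5-6) = 121
15*(6+ 14) = 300
18*(-14+ 5) = -162
sum = 259
Area = |259|/2 = 129.5000

129.5000 sq units


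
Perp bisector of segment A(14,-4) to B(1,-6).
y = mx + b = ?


Midpoint = (7.5, -5)
Slope of AB = dy/dx = -2/(-13) = 0.1538
Perp slope = -dx/dy = -13/2 = -6.5000
b = My - (perp slope)*Mx = -5 + (-13*7.5)/(-2) = -5 + 48.7500 = 43.7500

y = -6.5000x + 43.7500


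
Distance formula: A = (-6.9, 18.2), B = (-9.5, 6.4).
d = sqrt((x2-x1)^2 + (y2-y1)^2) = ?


dx = -9.5 + 6.9 = -2.6
dy = 6.4 - 18.2 = -11.8
d = sqrt(6.76 + 139.24) = sqrt(146) = 12.0830

12.0830


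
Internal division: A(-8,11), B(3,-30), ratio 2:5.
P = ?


Px = (2*3 + 5*(-8))/7 = -34/7 = -4.8571
Py = (2*(-30) + 5*11)/7 = -5/7 = -0.7143

P = (-4.8571, -0.7143)


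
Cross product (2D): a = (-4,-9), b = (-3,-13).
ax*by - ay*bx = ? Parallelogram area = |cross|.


cross = -4*(-13) + 9*(-3) = 52 - 27 = 25
Parallelogram area = |25| = 25

cross = 25, parallelogram area = 25


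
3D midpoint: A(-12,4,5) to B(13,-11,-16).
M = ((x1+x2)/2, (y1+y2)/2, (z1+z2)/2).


Mx = (-12+13)/2 = 0.5000
My = (4- 11)/2 = -3.5000
Mz = (5- 16)/2 = -5.5000

M = (0.5000, -3.5000, -5.5000)


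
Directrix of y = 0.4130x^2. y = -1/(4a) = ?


a = 0.4130
1/(4a) = 0.6053
directrix: y = -0.6053 = -0.6053

y = -0.6053


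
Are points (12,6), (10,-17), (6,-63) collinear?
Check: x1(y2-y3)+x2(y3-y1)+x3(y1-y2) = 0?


12*(-17+ 63) + 10*(-63-6) + 6*(6+ 17)
= 552 - 690 + 138 = 0

Yes, collinear (determinant = 0)


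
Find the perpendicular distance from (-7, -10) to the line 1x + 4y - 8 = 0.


|1*(-7) + 4*(-10) - 8| = |-55| = 55
sqrt(1 + 16) = sqrt(17) = 4.1231
d = 55/sqrt(17) = 13.3395

13.3395


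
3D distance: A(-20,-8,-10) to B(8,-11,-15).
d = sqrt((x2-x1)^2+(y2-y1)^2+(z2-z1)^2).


dx=28, dy=-3, dz=-5
d = sqrt(784+9+25) = sqrt(818) = 28.6007

28.6007


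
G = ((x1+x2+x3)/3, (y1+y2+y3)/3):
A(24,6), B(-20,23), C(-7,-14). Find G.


Gx = (24- 20- 7)/3 = -3/3 = -1.0000
Gy = (6+23- 14)/3 = 15/3 = 5.0000

G = (-1.0000, 5.0000)


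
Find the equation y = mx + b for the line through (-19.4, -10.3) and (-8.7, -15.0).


m = (-4.7)/(10.7) = -0.4393
b = y1 - m*x1 = -10.3 - (-4.7*(-19.4))/(10.7) = -10.3 - 8.5215 = -18.8215

y = -0.4393x - 18.8215


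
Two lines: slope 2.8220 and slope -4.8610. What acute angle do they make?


m1-m2 = 7.683
1+m1*m2 = -12.717742
tan(theta) = |7.683/(-12.717742)| = 0.604117
theta = arctan(|7.683/(-12.717742)|) = 31.1369 degrees (acute angle)

31.1369 degrees


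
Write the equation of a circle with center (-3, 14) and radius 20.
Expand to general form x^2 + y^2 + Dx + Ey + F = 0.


(x+ 3)^2 + (y-14)^2 = 20^2
D = -2h = 6, E = -2k = -28
F = h^2+k^2-r^2 = 9+196-400 = -195

x^2 + y^2 + 6x - 28y - 195 = 0


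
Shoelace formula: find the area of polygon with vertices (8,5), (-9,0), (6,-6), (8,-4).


sum(xi*y_{i+1}) = 8*0 - 9*(-6) + 6*(-4) + 8*5 = 70
sum(yi*x_{i+1}) = 5*(-9) + 0*6 - 6*8 - 4*8 = -125
Area = |70 + 125|/2 = 195/2 = 97.5000

97.5000 sq units


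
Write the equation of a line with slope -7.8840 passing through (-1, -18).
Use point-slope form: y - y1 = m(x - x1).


y + 18 = -7.8840(x + 1)
y = -7.8840x - 18 + 7.8840*(-1)
y = -7.8840x - 25.8840

y = -7.8840x - 25.8840


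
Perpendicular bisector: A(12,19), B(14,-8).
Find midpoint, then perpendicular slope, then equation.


Midpoint = (13, 5.5)
Slope of AB = dy/dx = -27/2 = -13.5000
Perp slope = -dx/dy = 2/27 = 0.0741
b = My - (perp slope)*Mx = 5.5 + (2*13)/(-27) = 5.5 - 0.9630 = 4.5370

y = 0.0741x + 4.5370


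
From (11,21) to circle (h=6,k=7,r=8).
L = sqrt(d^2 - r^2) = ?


d = sqrt((11-6)^2 + (21-7)^2) = sqrt(25+196) = 14.8661
L = sqrt(221.0000 - 64) = sqrt(157.0000) = 12.5300

12.5300


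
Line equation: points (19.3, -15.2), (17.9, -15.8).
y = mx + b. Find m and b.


m = (-0.6)/(-1.4) = 0.4286
b = y1 - m*x1 = -15.2 - (-0.6*19.3)/(-1.4) = -15.2 - 8.2714 = -23.4714

y = 0.4286x - 23.4714


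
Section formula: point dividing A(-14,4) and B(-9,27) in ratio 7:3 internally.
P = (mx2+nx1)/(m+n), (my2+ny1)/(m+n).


Px = (7*(-9) + 3*(-14))/10 = -105/10 = -10.5000
Py = (7*27 + 3*4)/10 = 201/10 = 20.1000

P = (-10.5000, 20.1000)


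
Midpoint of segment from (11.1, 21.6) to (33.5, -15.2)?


Mx = (11.1 + 33.5)/2 = 44.6/2 = 22.3000
My = (21.6 - 15.2)/2 = 6.4/2 = 3.2000

(22.3000, 3.2000)


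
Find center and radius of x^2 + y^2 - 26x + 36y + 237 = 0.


h = -D/2 = 26/2 = 13
k = -E/2 = -36/2 = -18
r^2 = h^2 + k^2 - F = 169 + 324 - 237 = 256
r = 16

Center (13, -18), radius = 16


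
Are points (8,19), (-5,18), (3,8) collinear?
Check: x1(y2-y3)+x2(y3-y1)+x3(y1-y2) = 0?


8*(18-8) - 5*(8-19) + 3*(19-18)
= 80 + 55 + 3 = 138

No, not collinear (determinant = 138)


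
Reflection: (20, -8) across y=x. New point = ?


Reflection rule for y=x: (y, x)
(20, -8) -> (-8, 20)

(-8, 20)


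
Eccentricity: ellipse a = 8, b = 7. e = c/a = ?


c = sqrt(64-49) = sqrt(15) = 3.8730
e = c/a = sqrt(15)/8 = 0.4841

e = 0.4841


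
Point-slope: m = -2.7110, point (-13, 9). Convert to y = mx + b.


y - 9 = -2.7110(x + 13)
y = -2.7110x + 9 + 2.7110*(-13)
y = -2.7110x - 26.2430

y = -2.7110x - 26.2430


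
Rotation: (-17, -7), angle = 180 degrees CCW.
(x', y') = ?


cos(180) = -1, sin(180) = 0
x' = -17*(-1) + 7*0 = 17
y' = -17*0 - 7*(-1) = 7

(17, 7)


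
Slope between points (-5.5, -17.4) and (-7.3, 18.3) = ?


dy = 18.3 + 17.4 = 35.7
dx = -7.3 + 5.5 = -1.8
m = 35.7/(-1.8) = -19.8333

m = -19.8333


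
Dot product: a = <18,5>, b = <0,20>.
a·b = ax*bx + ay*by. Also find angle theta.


a·b = 18*0 + 5*20 = 0 + 100 = 100
|a| = sqrt(324+25) = 18.6815
|b| = sqrt(0+400) = 20.0000
cos(theta) = 100/(sqrt(349)*sqrt(400)) = 100/sqrt(139600) = 0.267644
theta = arccos(100/sqrt(139600)) = 74.4759 degrees

a·b = 100, theta = 74.4759 deg


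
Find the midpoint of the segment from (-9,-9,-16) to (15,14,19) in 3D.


Mx = (-9+15)/2 = 3.0000
My = (-9+14)/2 = 2.5000
Mz = (-16+19)/2 = 1.5000

M = (3.0000, 2.5000, 1.5000)


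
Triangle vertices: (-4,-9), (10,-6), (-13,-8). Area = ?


-4*(-6+ 8) = -8
10*(-8+ 9) = 10
-13*(-9+ 6) = 39
sum = 41
Area = |41|/2 = 20.5000

20.5000 sq units


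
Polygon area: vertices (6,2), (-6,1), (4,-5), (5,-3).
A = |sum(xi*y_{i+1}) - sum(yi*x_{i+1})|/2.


sum(xi*y_{i+1}) = 6*1 - 6*(-5) + 4*(-3) + 5*2 = 34
sum(yi*x_{i+1}) = 2*(-6) + 1*4 - 5*5 - 3*6 = -51
Area = |34 + 51|/2 = 85/2 = 42.5000

42.5000 sq units


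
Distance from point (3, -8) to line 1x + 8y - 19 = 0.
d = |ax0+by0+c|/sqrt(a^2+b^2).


|1*3 + 8*(-8) - 19| = |-80| = 80
sqrt(1 + 64) = sqrt(65) = 8.0623
d = 80/sqrt(65) = 9.9228

9.9228


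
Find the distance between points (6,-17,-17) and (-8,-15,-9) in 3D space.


dx=-14, dy=2, dz=8
d = sqrt(196+4+64) = sqrt(264) = 16.2481

16.2481


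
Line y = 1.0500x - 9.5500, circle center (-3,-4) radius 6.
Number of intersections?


Substitute y = 1.0500x - 9.5500: (x+ 3)^2 + (1.0500x- 9.5500+ 4)^2 = 36
Expand to Ax^2 + Bx + C = 0, where b-k = -5.55
A = 1+m^2 = 2.1025
B = 2(m(b-k) - h) = 2(1.0500*(-5.55) + 3) = -5.655
C = h^2 + (b-k)^2 - r^2 = 9 + 30.8025 - 36 = 3.8025
disc = B^2-4AC = 31.9790 - 31.9790 = 0
disc = 0

1 intersection point (tangent)


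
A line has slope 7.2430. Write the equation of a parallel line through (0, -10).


Parallel lines have equal slopes.
m2 = 7.2430
b2 = -10 - 7.2430*0 = -10.0000

y = 7.2430x - 10.0000


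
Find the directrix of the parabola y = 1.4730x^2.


a = 1.4730
1/(4a) = 0.1697
directrix: y = -0.1697 = -0.1697

y = -0.1697


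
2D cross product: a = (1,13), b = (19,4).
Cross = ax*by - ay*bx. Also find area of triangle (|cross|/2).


cross = 1*4 - 13*19 = 4 - 247 = -243
Triangle area = |-243|/2 = 243/2 = 121.5000

cross = -243, triangle area = 121.5000


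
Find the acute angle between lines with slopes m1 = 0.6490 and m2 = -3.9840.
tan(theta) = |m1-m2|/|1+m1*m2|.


m1-m2 = 4.633
1+m1*m2 = -1.585616
tan(theta) = |4.633/(-1.585616)| = 2.921893
theta = arctan(|4.633/(-1.585616)|) = 71.1068 degrees (acute angle)

71.1068 degrees


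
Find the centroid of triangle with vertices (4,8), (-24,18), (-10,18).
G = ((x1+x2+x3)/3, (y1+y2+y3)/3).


Gx = (4- 24- 10)/3 = -30/3 = -10.0000
Gy = (8+18+18)/3 = 44/3 = 14.6667

G = (-10.0000, 14.6667)


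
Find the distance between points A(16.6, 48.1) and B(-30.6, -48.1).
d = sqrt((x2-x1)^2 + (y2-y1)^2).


dx = -30.6 - 16.6 = -47.2
dy = -48.1 - 48.1 = -96.2
d = sqrt(2227.84 + 9254.44) = sqrt(11482.28) = 107.1554

107.1554


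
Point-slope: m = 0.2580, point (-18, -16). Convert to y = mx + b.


y + 16 = 0.2580(x + 18)
y = 0.2580x - 16 - 0.2580*(-18)
y = 0.2580x - 11.3560

y = 0.2580x - 11.3560


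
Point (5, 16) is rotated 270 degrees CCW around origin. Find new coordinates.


cos(270) = 0, sin(270) = -1
x' = 5*0 - 16*(-1) = 16
y' = 5*(-1) + 16*0 = -5

(16, -5)


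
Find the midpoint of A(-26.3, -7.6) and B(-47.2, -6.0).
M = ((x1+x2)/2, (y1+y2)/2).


Mx = (-26.3 - 47.2)/2 = -73.5/2 = -36.7500
My = (-7.6 - 6.0)/2 = -13.6/2 = -6.8000

(-36.7500, -6.8000)


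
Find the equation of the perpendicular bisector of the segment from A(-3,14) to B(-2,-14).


Midpoint = (-2.5, 0)
Slope of AB = dy/dx = -28/1 = -28.0000
Perp slope = -dx/dy = 1/28 = 0.0357
b = My - (perp slope)*Mx = 0 + (1*(-2.5))/(-28) = 0 + 0.0893 = 0.0893

y = 0.0357x + 0.0893


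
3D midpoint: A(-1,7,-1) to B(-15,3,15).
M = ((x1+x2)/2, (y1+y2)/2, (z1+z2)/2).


Mx = (-1- 15)/2 = -8.0000
My = (7+3)/2 = 5.0000
Mz = (-1+15)/2 = 7.0000

M = (-8.0000, 5.0000, 7.0000)


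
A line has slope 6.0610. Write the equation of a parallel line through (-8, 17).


Parallel lines have equal slopes.
m2 = 6.0610
b2 = 17 - 6.0610*(-8) = 65.4880

y = 6.0610x + 65.4880


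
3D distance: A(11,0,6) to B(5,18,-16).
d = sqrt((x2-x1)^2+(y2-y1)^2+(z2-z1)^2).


dx=-6, dy=18, dz=-22
d = sqrt(36+324+484) = sqrt(844) = 29.0517

29.0517


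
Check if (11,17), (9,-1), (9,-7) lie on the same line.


11*(-1+ 7) + 9*(-7-17) + 9*(17+ 1)
= 66 - 216 + 162 = 12

No, not collinear (determinant = 12)


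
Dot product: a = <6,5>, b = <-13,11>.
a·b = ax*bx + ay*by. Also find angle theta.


a·b = 6*(-13) + 5*11 = -78 + 55 = -23
|a| = sqrt(36+25) = 7.8102
|b| = sqrt(169+121) = 17.0294
cos(theta) = -23/(sqrt(61)*sqrt(290)) = -23/sqrt(17690) = -0.172927
theta = arccos(-23/sqrt(17690)) = 99.9581 degrees

a·b = -23, theta = 99.9581 deg


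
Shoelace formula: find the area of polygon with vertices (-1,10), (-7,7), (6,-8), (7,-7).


sum(xi*y_{i+1}) = -1*7 - 7*(-8) + 6*(-7) + 7*10 = 77
sum(yi*x_{i+1}) = 10*(-7) + 7*6 - 8*7 - 7*(-1) = -77
Area = |77 + 77|/2 = 154/2 = 77.0000

77.0000 sq units


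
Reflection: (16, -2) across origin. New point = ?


Reflection rule for origin: (-x, -y)
(16, -2) -> (-16, 2)

(-16, 2)


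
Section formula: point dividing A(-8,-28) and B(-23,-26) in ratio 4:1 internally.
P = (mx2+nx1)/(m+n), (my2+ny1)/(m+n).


Px = (4*(-23) + 1*(-8))/5 = -100/5 = -20.0000
Py = (4*(-26) + 1*(-28))/5 = -132/5 = -26.4000

P = (-20.0000, -26.4000)


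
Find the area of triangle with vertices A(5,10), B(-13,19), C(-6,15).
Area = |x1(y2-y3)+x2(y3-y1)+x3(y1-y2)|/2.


5*(19-15) = 20
-13*(15-10) = -65
-6*(10-19) = 54
sum = 9
Area = |9|/2 = 4.5000

4.5000 sq units


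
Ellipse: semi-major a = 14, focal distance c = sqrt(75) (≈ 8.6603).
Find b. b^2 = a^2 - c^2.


b^2 = 14^2 - (sqrt(75))^2 = 196 - 75 = 121
b = sqrt(121) = 11

b = 11


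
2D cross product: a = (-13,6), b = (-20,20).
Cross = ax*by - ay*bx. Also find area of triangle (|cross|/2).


cross = -13*20 - 6*(-20) = -260 + 120 = -140
Triangle area = |-140|/2 = 140/2 = 70.0000

cross = -140, triangle area = 70.0000


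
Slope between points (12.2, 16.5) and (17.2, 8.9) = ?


dy = 8.9 - 16.5 = -7.6
dx = 17.2 - 12.2 = 5.0
m = -7.6/5.0 = -1.5200

m = -1.5200


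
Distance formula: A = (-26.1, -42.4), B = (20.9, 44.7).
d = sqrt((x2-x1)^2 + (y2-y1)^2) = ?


dx = 20.9 + 26.1 = 47.0
dy = 44.7 + 42.4 = 87.1
d = sqrt(2209.0 + 7586.41) = sqrt(9795.41) = 98.9718

98.9718


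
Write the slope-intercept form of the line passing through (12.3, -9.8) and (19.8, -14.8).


m = (-5.0)/(7.5) = -0.6667
b = y1 - m*x1 = -9.8 - (-5.0*12.3)/(7.5) = -9.8 + 8.2000 = -1.6000

y = -0.6667x - 1.6000


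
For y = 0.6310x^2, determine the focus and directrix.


a = 0.6310
1/(4a) = 0.3962
Focus = (0, 0.3962)
Directrix: y = -0.3962

Focus = (0, 0.3962), Directrix: y = -0.3962


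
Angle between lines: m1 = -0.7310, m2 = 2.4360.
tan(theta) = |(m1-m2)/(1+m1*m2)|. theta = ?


m1-m2 = -3.167
1+m1*m2 = -0.780716
tan(theta) = |-3.167/(-0.780716)| = 4.056533
theta = arctan(|-3.167/(-0.780716)|) = 76.1518 degrees (acute angle)

76.1518 degrees


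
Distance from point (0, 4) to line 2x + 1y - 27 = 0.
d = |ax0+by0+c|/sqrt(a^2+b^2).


|2*0 + 1*4 - 27| = |-23| = 23
sqrt(4 + 1) = sqrt(5) = 2.2361
d = 23/sqrt(5) = 10.2859

10.2859


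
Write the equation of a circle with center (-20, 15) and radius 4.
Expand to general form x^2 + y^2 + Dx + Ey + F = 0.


(x+ 20)^2 + (y-15)^2 = 4^2
D = -2h = 40, E = -2k = -30
F = h^2+k^2-r^2 = 400+225-16 = 609

x^2 + y^2 + 40x - 30y + 609 = 0


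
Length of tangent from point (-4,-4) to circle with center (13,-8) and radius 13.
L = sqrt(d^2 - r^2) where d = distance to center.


d = sqrt((-4-13)^2 + (-4+ 8)^2) = sqrt(289+16) = 17.4642
L = sqrt(305.0000 - 169) = sqrt(136.0000) = 11.6619

11.6619


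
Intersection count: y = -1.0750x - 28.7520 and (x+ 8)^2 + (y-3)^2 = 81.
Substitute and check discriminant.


Substitute y = -1.0750x - 28.7520: (x+ 8)^2 + (-1.0750x- 28.7520-3)^2 = 81
Expand to Ax^2 + Bx + C = 0, where b-k = -31.752
A = 1+m^2 = 2.155625
B = 2(m(b-k) - h) = 2(-1.0750*(-31.752) + 8) = 84.2668
C = h^2 + (b-k)^2 - r^2 = 64 + 1008.189504 - 81 = 991.189504
disc = B^2-4AC = 7100.8936 - 8546.5315 = -1445.6379
disc < 0

0 intersection points


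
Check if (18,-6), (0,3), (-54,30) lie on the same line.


18*(3-30) + 0*(30+ 6) - 54*(-6-3)
= -486 + 0 + 486 = 0

Yes, collinear (determinant = 0)


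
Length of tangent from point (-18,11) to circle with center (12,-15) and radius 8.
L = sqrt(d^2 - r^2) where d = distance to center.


d = sqrt((-18-12)^2 + (11+ 15)^2) = sqrt(900+676) = 39.6989
L = sqrt(1576.0000 - 64) = sqrt(1512.0000) = 38.8844

38.8844


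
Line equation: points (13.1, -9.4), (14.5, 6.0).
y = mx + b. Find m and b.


m = (15.4)/(1.4) = 11.0000
b = y1 - m*x1 = -9.4 - (15.4*13.1)/(1.4) = -9.4 - 144.1000 = -153.5000

y = 11.0000x - 153.5000


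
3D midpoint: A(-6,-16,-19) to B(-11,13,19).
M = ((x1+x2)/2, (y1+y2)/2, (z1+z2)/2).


Mx = (-6- 11)/2 = -8.5000
My = (-16+13)/2 = -1.5000
Mz = (-19+19)/2 = 0

M = (-8.5000, -1.5000, 0)


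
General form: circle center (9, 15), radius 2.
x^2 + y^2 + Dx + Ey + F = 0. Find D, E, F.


(x-9)^2 + (y-15)^2 = 2^2
D = -2h = -18, E = -2k = -30
F = h^2+k^2-r^2 = 81+225-4 = 302

D = -18, E = -30, F = 302


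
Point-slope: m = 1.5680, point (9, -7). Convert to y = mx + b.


y + 7 = 1.5680(x - 9)
y = 1.5680x - 7 - 1.5680*9
y = 1.5680x - 21.1120

y = 1.5680x - 21.1120


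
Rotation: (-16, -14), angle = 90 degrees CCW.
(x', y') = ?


cos(90) = 0, sin(90) = 1
x' = -16*0 + 14*1 = 14
y' = -16*1 - 14*0 = -16

(14, -16)


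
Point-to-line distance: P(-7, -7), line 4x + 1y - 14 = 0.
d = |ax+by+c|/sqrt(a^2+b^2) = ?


|4*(-7) + 1*(-7) - 14| = |-49| = 49
sqrt(16 + 1) = sqrt(17) = 4.1231
d = 49/sqrt(17) = 11.8842

11.8842


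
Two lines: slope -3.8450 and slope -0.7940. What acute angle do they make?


m1-m2 = -3.051
1+m1*m2 = 4.05293
tan(theta) = |-3.051/4.05293| = 0.752789
theta = arctan(|-3.051/4.05293|) = 36.9720 degrees (acute angle)

36.9720 degrees


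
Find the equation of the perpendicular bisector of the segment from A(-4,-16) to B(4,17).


Midpoint = (0, 0.5)
Slope of AB = dy/dx = 33/8 = 4.1250
Perp slope = -dx/dy = -8/33 = -0.2424
b = My - (perp slope)*Mx = 0.5 + (8*0)/33 = 0.5 + 0 = 0.5000

y = -0.2424x + 0.5000


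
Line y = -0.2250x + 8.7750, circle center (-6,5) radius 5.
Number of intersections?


Substitute y = -0.2250x + 8.7750: (x+ 6)^2 + (-0.2250x+8.7750-5)^2 = 25
Expand to Ax^2 + Bx + C = 0, where b-k = 3.775
A = 1+m^2 = 1.050625
B = 2(m(b-k) - h) = 2(-0.2250*3.775 + 6) = 10.30125
C = h^2 + (b-k)^2 - r^2 = 36 + 14.250625 - 25 = 25.250625
disc = B^2-4AC = 106.1158 - 106.1158 = 0
disc = 0

1 intersection point (tangent)


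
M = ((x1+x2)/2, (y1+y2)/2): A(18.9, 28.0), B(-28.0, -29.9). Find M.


Mx = (18.9 - 28.0)/2 = -9.1/2 = -4.5500
My = (28.0 - 29.9)/2 = -1.9/2 = -0.9500

(-4.5500, -0.9500)


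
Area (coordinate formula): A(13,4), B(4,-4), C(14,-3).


13*(-4+ 3) = -13
4*(-3-4) = -28
14*(4+ 4) = 112
sum = 71
Area = |71|/2 = 35.5000

35.5000 sq units


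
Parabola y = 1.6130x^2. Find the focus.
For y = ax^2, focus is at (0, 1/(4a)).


a = 1.6130
4a = 6.4520
focus = (0, 1/6.4520) = (0, 0.1550)

Focus = (0, 0.1550)


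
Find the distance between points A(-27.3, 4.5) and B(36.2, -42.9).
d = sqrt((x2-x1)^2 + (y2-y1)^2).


dx = 36.2 + 27.3 = 63.5
dy = -42.9 - 4.5 = -47.4
d = sqrt(4032.25 + 2246.76) = sqrt(6279.01) = 79.2402

79.2402


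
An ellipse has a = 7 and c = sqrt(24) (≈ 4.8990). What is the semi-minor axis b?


b^2 = 7^2 - (sqrt(24))^2 = 49 - 24 = 25
b = sqrt(25) = 5

b = 5


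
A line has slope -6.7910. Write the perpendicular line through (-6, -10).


Perpendicular slope = -1/m1 = -1/(-6.7910) = 0.1473
b2 = y0 - m2*x0 = -10 - 6/(-6.7910) = -10 + 0.8835 = -9.1165

y = 0.1473x - 9.1165


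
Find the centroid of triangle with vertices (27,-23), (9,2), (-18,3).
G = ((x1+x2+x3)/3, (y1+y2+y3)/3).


Gx = (27+9- 18)/3 = 18/3 = 6.0000
Gy = (-23+2+3)/3 = -18/3 = -6.0000

G = (6.0000, -6.0000)


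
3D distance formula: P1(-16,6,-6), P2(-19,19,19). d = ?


dx=-3, dy=13, dz=25
d = sqrt(9+169+625) = sqrt(803) = 28.3373

28.3373


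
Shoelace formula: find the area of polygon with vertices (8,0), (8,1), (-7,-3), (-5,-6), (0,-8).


sum(xi*y_{i+1}) = 8*1 + 8*(-3) - 7*(-6) - 5*(-8) + 0*0 = 66
sum(yi*x_{i+1}) = 0*8 + 1*(-7) - 3*(-5) - 6*0 - 8*8 = -56
Area = |66 + 56|/2 = 122/2 = 61.0000

61.0000 sq units


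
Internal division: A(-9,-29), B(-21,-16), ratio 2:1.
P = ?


Px = (2*(-21) + 1*(-9))/3 = -51/3 = -17.0000
Py = (2*(-16) + 1*(-29))/3 = -61/3 = -20.3333

P = (-17.0000, -20.3333)


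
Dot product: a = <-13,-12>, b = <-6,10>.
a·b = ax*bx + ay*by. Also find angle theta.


a·b = -13*(-6) - 12*10 = 78 - 120 = -42
|a| = sqrt(169+144) = 17.6918
|b| = sqrt(36+100) = 11.6619
cos(theta) = -42/(sqrt(313)*sqrt(136)) = -42/sqrt(42568) = -0.203567
theta = arccos(-42/sqrt(42568)) = 101.7456 degrees

a·b = -42, theta = 101.7456 deg


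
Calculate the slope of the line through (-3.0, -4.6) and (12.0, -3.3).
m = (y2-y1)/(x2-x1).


dy = -3.3 + 4.6 = 1.3
dx = 12.0 + 3.0 = 15.0
m = 1.3/15.0 = 0.0867

m = 0.0867


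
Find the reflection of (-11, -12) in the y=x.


Reflection rule for y=x: (y, x)
(-11, -12) -> (-12, -11)

(-12, -11)


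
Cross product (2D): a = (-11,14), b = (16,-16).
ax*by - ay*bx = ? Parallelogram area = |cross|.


cross = -11*(-16) - 14*16 = 176 - 224 = -48
Parallelogram area = |-48| = 48

cross = -48, parallelogram area = 48


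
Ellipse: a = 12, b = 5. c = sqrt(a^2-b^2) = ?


c^2 = 12^2 - 5^2 = 144 - 25 = 119
c = sqrt(119) = 10.9087

c = 10.9087


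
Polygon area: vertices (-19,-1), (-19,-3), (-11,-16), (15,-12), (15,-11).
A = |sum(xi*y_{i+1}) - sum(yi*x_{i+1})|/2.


sum(xi*y_{i+1}) = -19*(-3) - 19*(-16) - 11*(-12) + 15*(-11) + 15*(-1) = 313
sum(yi*x_{i+1}) = -1*(-19) - 3*(-11) - 16*15 - 12*15 - 11*(-19) = -159
Area = |313 + 159|/2 = 472/2 = 236.0000

236.0000 sq units


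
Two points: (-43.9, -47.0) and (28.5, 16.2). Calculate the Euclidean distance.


dx = 28.5 + 43.9 = 72.4
dy = 16.2 + 47.0 = 63.2
d = sqrt(5241.76 + 3994.24) = sqrt(9236) = 96.1041

96.1041


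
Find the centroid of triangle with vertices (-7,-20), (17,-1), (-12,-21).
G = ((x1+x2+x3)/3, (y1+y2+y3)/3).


Gx = (-7+17- 12)/3 = -2/3 = -0.6667
Gy = (-20- 1- 21)/3 = -42/3 = -14.0000

G = (-0.6667, -14.0000)


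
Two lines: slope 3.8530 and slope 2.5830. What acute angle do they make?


m1-m2 = 1.27
1+m1*m2 = 10.952299
tan(theta) = |1.27/10.952299| = 0.115957
theta = arctan(|1.27/10.952299|) = 6.6143 degrees (acute angle)

6.6143 degrees


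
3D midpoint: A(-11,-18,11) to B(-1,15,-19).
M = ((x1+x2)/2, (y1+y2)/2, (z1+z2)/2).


Mx = (-11- 1)/2 = -6.0000
My = (-18+15)/2 = -1.5000
Mz = (11- 19)/2 = -4.0000

M = (-6.0000, -1.5000, -4.0000)


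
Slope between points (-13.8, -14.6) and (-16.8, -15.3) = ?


dy = -15.3 + 14.6 = -0.7
dx = -16.8 + 13.8 = -3.0
m = -0.7/(-3.0) = 0.2333

m = 0.2333


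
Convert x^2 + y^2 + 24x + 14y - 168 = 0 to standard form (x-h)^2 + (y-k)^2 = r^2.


h = -D/2 = -24/2 = -12
k = -E/2 = -14/2 = -7
r^2 = h^2 + k^2 - F = 144 + 49 + 168 = 361
r = 19

Center (-12, -7), radius = 19


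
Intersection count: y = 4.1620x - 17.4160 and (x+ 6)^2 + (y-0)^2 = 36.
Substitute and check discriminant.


Substitute y = 4.1620x - 17.4160: (x+ 6)^2 + (4.1620x- 17.4160-0)^2 = 36
Expand to Ax^2 + Bx + C = 0, where b-k = -17.416
A = 1+m^2 = 18.322244
B = 2(m(b-k) - h) = 2(4.1620*(-17.416) + 6) = -132.970784
C = h^2 + (b-k)^2 - r^2 = 36 + 303.317056 - 36 = 303.317056
disc = B^2-4AC = 17681.2294 - 22229.7964 = -4548.5670
disc < 0

0 intersection points


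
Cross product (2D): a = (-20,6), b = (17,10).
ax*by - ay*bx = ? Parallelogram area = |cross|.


cross = -20*10 - 6*17 = -200 - 102 = -302
Parallelogram area = |-302| = 302

cross = -302, parallelogram area = 302


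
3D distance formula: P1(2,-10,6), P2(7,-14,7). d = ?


dx=5, dy=-4, dz=1
d = sqrt(25+16+1) = sqrt(42) = 6.4807

6.4807


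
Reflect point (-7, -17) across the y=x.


Reflection rule for y=x: (y, x)
(-7, -17) -> (-17, -7)

(-17, -7)


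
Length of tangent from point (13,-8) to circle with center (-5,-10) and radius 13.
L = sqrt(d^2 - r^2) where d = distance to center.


d = sqrt((13+ 5)^2 + (-8+ 10)^2) = sqrt(324+4) = 18.1108
L = sqrt(328.0000 - 169) = sqrt(159.0000) = 12.6095

12.6095


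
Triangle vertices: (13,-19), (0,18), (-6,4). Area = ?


13*(18-4) = 182
0*(4+ 19) = 0
-6*(-19-18) = 222
sum = 404
Area = |404|/2 = 202.0000

202.0000 sq units


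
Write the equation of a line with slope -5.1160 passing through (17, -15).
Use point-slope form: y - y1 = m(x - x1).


y + 15 = -5.1160(x - 17)
y = -5.1160x - 15 + 5.1160*17
y = -5.1160x + 71.9720

y = -5.1160x + 71.9720


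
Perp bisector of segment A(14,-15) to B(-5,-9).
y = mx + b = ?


Midpoint = (4.5, -12)
Slope of AB = dy/dx = 6/(-19) = -0.3158
Perp slope = -dx/dy = 19/6 = 3.1667
b = My - (perp slope)*Mx = -12 + (-19*4.5)/6 = -12 - 14.2500 = -26.2500

y = 3.1667x - 26.2500


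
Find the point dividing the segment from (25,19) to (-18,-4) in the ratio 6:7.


Px = (6*(-18) + 7*25)/13 = 67/13 = 5.1538
Py = (6*(-4) + 7*19)/13 = 109/13 = 8.3846

P = (5.1538, 8.3846)


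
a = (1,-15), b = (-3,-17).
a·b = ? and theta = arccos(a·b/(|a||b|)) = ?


a·b = 1*(-3) - 15*(-17) = -3 + 255 = 252
|a| = sqrt(1+225) = 15.0333
|b| = sqrt(9+289) = 17.2627
cos(theta) = 252/(sqrt(226)*sqrt(298)) = 252/sqrt(67348) = 0.971042
theta = arccos(252/sqrt(67348)) = 13.8221 degrees

a·b = 252, theta = 13.8221 deg


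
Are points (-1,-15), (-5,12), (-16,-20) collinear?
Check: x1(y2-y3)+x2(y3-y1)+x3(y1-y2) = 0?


-1*(12+ 20) - 5*(-20+ 15) - 16*(-15-12)
= -32 + 25 + 432 = 425

No, not collinear (determinant = 425)


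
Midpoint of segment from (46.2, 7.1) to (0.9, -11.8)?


Mx = (46.2 + 0.9)/2 = 47.1/2 = 23.5500
My = (7.1 - 11.8)/2 = -4.7/2 = -2.3500

(23.5500, -2.3500)


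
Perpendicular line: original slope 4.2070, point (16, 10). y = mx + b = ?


Perpendicular slope = -1/m1 = -1/4.2070 = -0.2377
b2 = y0 - m2*x0 = 10 + 16/4.2070 = 10 + 3.8032 = 13.8032

y = -0.2377x + 13.8032


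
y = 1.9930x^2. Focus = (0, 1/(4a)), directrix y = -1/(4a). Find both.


a = 1.9930
1/(4a) = 0.1254
Focus = (0, 0.1254)
Directrix: y = -0.1254

Focus = (0, 0.1254), Directrix: y = -0.1254


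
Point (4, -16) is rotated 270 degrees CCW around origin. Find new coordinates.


cos(270) = 0, sin(270) = -1
x' = 4*0 + 16*(-1) = -16
y' = 4*(-1) - 16*0 = -4

(-16, -4)
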